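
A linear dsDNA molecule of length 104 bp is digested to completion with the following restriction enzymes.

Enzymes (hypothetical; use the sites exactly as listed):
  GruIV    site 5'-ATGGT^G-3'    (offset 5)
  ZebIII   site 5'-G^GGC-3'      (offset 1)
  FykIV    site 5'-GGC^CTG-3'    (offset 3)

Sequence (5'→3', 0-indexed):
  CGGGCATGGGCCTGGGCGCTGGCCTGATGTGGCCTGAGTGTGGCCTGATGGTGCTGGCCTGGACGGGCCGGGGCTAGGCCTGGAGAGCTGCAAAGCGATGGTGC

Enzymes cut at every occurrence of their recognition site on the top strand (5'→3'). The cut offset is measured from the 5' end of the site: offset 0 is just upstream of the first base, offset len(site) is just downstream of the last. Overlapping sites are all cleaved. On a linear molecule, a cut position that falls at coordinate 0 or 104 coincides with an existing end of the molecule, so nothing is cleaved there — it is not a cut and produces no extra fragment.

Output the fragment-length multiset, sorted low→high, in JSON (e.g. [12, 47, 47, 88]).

[2,2,3,3,6,6,6,7,8,8,9,10,11,23]

Per-enzyme occurrences:
  GruIV ATGGTG/5: at [47, 97] ⇒ [52, 102]
  ZebIII GGGC/1: at [1, 7, 13, 64, 70] ⇒ [2, 8, 14, 65, 71]
  FykIV GGCCTG/3: at [8, 20, 30, 41, 55, 76] ⇒ [11, 23, 33, 44, 58, 79]

Pooled cuts: [2, 8, 11, 14, 23, 33, 44, 52, 58, 65, 71, 79, 102]

Fragments:
  [0,2): 2 bp
  [2,8): 6 bp
  [8,11): 3 bp
  [11,14): 3 bp
  [14,23): 9 bp
  [23,33): 10 bp
  [33,44): 11 bp
  [44,52): 8 bp
  [52,58): 6 bp
  [58,65): 7 bp
  [65,71): 6 bp
  [71,79): 8 bp
  [79,102): 23 bp
  [102,104): 2 bp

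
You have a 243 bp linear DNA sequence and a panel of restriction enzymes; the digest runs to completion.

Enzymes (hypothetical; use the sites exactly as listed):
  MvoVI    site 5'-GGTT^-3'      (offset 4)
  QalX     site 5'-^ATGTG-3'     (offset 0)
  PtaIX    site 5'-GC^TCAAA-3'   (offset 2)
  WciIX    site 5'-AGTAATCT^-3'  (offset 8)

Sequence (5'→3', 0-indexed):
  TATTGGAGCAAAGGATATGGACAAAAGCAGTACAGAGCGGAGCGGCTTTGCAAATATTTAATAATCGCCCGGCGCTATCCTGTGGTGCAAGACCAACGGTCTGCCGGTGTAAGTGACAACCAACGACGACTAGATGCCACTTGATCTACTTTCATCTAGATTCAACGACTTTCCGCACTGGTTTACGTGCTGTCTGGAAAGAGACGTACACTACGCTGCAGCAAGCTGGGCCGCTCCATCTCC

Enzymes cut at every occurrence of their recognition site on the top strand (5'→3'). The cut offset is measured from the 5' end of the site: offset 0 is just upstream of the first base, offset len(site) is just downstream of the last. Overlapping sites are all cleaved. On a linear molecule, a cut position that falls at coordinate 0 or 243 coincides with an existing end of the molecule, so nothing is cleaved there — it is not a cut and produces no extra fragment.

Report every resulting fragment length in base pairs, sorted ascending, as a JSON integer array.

Site scan:
  MvoVI (GGTT, off=4): starts [179] → cuts [183]
  QalX (ATGTG, off=0): no sites
  PtaIX (GCTCAAA, off=2): no sites
  WciIX (AGTAATCT, off=8): no sites

All cut coordinates (distinct, sorted): [183]

Fragments:
  [0,183): 183 bp
  [183,243): 60 bp

[60,183]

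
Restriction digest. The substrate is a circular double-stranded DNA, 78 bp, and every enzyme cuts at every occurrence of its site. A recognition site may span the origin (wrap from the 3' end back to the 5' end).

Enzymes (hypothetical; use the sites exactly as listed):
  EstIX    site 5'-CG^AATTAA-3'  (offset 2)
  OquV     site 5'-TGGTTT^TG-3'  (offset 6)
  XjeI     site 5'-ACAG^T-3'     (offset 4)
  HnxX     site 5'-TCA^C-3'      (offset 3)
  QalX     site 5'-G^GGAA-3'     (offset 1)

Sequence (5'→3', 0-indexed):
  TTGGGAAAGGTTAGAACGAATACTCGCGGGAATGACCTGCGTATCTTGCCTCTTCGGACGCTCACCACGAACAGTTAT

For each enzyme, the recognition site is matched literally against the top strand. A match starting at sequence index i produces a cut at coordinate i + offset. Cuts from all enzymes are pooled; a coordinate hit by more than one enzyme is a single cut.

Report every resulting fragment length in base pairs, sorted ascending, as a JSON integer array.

Per-enzyme occurrences:
  EstIX (CGAATTAA, off=2): no sites
  OquV (TGGTTTTG, off=6): no sites
  XjeI (ACAGT, off=4): starts [70] → cuts [74]
  HnxX (TCAC, off=3): starts [61] → cuts [64]
  QalX (GGGAA, off=1): starts [2, 27] → cuts [3, 28]

Pooled cuts: [3, 28, 64, 74]

Fragment lengths:
  3→28: 25 bp
  28→64: 36 bp
  64→74: 10 bp
  74→3 (wrap): 78-74+3 = 7 bp

[7,10,25,36]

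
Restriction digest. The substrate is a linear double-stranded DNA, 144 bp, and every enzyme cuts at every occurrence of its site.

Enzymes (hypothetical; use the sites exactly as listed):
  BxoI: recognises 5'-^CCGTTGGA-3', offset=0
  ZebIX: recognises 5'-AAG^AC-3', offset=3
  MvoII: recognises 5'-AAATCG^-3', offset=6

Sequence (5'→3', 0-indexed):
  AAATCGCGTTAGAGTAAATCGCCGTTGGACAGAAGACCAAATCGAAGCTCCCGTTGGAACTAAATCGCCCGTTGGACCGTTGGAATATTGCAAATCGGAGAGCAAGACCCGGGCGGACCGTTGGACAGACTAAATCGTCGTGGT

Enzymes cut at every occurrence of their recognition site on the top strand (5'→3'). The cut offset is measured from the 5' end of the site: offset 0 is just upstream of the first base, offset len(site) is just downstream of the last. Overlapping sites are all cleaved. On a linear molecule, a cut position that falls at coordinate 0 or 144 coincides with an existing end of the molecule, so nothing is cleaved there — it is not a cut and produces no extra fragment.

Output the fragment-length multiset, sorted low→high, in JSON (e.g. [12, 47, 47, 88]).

Per-enzyme occurrences:
  BxoI (CCGTTGGA, off=0): starts [21, 50, 68, 76, 117] → cuts [21, 50, 68, 76, 117]
  ZebIX (AAGAC, off=3): starts [32, 103] → cuts [35, 106]
  MvoII (AAATCG, off=6): starts [0, 15, 38, 61, 91, 131] → cuts [6, 21, 44, 67, 97, 137]

All cut coordinates (distinct, sorted): [6, 21, 35, 44, 50, 67, 68, 76, 97, 106, 117, 137]

Fragments:
  [0,6): 6 bp
  [6,21): 15 bp
  [21,35): 14 bp
  [35,44): 9 bp
  [44,50): 6 bp
  [50,67): 17 bp
  [67,68): 1 bp
  [68,76): 8 bp
  [76,97): 21 bp
  [97,106): 9 bp
  [106,117): 11 bp
  [117,137): 20 bp
  [137,144): 7 bp

[1,6,6,7,8,9,9,11,14,15,17,20,21]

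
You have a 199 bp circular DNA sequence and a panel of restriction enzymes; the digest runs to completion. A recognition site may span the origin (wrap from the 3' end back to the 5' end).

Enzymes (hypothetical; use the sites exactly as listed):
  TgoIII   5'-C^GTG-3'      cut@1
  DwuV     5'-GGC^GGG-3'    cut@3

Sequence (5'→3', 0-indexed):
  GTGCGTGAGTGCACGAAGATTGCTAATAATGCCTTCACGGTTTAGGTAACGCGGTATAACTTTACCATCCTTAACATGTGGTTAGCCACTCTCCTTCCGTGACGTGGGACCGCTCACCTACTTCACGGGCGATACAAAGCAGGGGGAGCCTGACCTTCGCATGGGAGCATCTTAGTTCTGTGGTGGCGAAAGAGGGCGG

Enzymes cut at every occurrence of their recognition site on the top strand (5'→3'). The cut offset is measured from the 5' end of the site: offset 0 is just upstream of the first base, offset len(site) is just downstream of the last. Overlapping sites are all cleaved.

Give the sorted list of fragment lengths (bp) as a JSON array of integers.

Site scan:
  TgoIII (CGTG, off=1): starts [3, 97, 102] → cuts [4, 98, 103]
  DwuV (GGCGGG, off=3): starts [194] → cuts [197]

Pooled cuts: [4, 98, 103, 197]

Fragments:
  4→98: 94 bp
  98→103: 5 bp
  103→197: 94 bp
  197→4 (wrap): 199-197+4 = 6 bp

[5,6,94,94]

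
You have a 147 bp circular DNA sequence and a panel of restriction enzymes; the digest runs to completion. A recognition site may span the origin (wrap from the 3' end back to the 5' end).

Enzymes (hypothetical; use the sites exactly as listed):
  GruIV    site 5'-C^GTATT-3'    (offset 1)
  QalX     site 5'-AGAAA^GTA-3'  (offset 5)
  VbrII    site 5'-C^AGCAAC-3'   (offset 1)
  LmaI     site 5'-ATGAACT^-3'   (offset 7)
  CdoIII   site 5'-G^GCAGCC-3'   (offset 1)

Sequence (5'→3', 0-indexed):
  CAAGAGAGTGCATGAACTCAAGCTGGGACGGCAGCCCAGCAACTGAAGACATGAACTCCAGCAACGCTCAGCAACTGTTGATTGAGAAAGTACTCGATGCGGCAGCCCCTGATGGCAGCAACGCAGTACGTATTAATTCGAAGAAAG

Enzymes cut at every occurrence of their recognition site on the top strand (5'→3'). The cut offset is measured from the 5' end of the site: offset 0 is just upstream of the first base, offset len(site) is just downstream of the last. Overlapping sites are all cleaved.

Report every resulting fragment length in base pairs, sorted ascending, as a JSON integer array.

[2,7,10,12,12,13,15,20,20,36]

Per-enzyme occurrences:
  GruIV (CGTATT, off=1): starts [128] → cuts [129]
  QalX (AGAAAGTA, off=5): starts [84] → cuts [89]
  VbrII (CAGCAAC, off=1): starts [36, 58, 68, 115] → cuts [37, 59, 69, 116]
  LmaI (ATGAACT, off=7): starts [11, 50] → cuts [18, 57]
  CdoIII (GGCAGCC, off=1): starts [29, 100] → cuts [30, 101]

All cut coordinates (distinct, sorted): [18, 30, 37, 57, 59, 69, 89, 101, 116, 129]

Fragment lengths:
  18→30: 12 bp
  30→37: 7 bp
  37→57: 20 bp
  57→59: 2 bp
  59→69: 10 bp
  69→89: 20 bp
  89→101: 12 bp
  101→116: 15 bp
  116→129: 13 bp
  129→18 (wrap): 147-129+18 = 36 bp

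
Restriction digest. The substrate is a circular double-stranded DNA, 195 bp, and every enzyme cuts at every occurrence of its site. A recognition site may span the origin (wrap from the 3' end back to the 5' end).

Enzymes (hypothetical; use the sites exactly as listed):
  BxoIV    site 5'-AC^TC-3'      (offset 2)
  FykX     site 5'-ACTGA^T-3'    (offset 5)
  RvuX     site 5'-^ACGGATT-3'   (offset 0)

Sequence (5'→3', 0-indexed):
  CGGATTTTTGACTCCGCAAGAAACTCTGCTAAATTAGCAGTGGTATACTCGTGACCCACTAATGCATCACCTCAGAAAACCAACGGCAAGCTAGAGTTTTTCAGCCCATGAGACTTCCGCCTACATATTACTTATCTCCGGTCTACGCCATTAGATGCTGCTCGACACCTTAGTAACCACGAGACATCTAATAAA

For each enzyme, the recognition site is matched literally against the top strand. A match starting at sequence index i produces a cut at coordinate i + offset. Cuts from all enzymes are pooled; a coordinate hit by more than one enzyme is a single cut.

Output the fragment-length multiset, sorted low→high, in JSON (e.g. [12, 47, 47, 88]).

Site scan:
  BxoIV ACTC/2: at [10, 22, 46] ⇒ [12, 24, 48]
  FykX (ACTGAT, off=5): no sites
  RvuX ACGGATT/0: at [194] ⇒ [194]

Pooled cuts: [12, 24, 48, 194]

Fragment lengths:
  12→24: 12 bp
  24→48: 24 bp
  48→194: 146 bp
  194→12 (wrap): 195-194+12 = 13 bp

[12,13,24,146]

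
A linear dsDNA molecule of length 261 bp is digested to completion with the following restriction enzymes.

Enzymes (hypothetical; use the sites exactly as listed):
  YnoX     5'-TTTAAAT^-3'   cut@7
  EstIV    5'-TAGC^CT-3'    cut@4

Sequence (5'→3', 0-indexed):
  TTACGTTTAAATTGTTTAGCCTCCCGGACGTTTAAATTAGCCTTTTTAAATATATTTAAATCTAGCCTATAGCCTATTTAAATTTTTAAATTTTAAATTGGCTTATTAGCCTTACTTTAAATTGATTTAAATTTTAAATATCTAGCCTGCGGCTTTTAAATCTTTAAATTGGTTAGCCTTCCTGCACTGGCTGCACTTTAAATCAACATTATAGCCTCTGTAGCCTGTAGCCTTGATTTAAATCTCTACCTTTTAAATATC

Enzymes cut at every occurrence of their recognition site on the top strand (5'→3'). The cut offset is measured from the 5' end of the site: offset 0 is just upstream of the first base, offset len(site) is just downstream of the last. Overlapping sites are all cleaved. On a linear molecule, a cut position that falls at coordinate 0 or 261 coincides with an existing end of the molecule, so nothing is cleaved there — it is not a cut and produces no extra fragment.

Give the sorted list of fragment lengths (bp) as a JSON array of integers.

Site scan:
  YnoX (TTTAAAT, off=7): starts [5, 30, 44, 54, 76, 84, 91, 115, 125, 132, 154, 162, 196, 236, 251] → cuts [12, 37, 51, 61, 83, 91, 98, 122, 132, 139, 161, 169, 203, 243, 258]
  EstIV (TAGCCT, off=4): starts [16, 37, 62, 69, 106, 142, 173, 211, 220, 227] → cuts [20, 41, 66, 73, 110, 146, 177, 215, 224, 231]

All cut coordinates (distinct, sorted): [12, 20, 37, 41, 51, 61, 66, 73, 83, 91, 98, 110, 122, 132, 139, 146, 161, 169, 177, 203, 215, 224, 231, 243, 258]

Fragments:
  [0,12): 12 bp
  [12,20): 8 bp
  [20,37): 17 bp
  [37,41): 4 bp
  [41,51): 10 bp
  [51,61): 10 bp
  [61,66): 5 bp
  [66,73): 7 bp
  [73,83): 10 bp
  [83,91): 8 bp
  [91,98): 7 bp
  [98,110): 12 bp
  [110,122): 12 bp
  [122,132): 10 bp
  [132,139): 7 bp
  [139,146): 7 bp
  [146,161): 15 bp
  [161,169): 8 bp
  [169,177): 8 bp
  [177,203): 26 bp
  [203,215): 12 bp
  [215,224): 9 bp
  [224,231): 7 bp
  [231,243): 12 bp
  [243,258): 15 bp
  [258,261): 3 bp

[3,4,5,7,7,7,7,7,8,8,8,8,9,10,10,10,10,12,12,12,12,12,15,15,17,26]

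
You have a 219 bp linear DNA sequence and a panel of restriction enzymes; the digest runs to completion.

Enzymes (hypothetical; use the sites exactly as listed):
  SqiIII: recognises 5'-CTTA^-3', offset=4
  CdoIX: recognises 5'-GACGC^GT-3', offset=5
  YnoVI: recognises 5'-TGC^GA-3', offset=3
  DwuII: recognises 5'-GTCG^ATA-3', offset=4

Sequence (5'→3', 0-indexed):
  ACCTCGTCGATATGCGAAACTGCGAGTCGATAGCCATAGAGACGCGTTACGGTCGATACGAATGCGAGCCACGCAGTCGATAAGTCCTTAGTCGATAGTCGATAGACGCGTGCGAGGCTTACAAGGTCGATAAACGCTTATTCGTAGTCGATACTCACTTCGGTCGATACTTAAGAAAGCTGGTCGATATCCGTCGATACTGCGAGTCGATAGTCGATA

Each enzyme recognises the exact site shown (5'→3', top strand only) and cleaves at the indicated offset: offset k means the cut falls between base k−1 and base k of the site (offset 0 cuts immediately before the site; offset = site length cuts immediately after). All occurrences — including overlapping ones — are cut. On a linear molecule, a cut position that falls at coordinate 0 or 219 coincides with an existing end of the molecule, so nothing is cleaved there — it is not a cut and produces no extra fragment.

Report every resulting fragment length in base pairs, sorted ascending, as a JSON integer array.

[3,4,4,6,6,6,7,7,7,7,8,8,8,8,9,10,10,10,10,11,11,13,14,16,16]

Scan for sites:
  SqiIII CTTA/4: at [86, 117, 136, 169] ⇒ [90, 121, 140, 173]
  CdoIX GACGCGT/5: at [40, 104] ⇒ [45, 109]
  YnoVI TGCGA/3: at [12, 20, 62, 110, 200] ⇒ [15, 23, 65, 113, 203]
  DwuII GTCGATA/4: at [5, 25, 51, 75, 90, 97, 125, 146, 162, 182, 192, 205, 212] ⇒ [9, 29, 55, 79, 94, 101, 129, 150, 166, 186, 196, 209, 216]

Pooled cuts: [9, 15, 23, 29, 45, 55, 65, 79, 90, 94, 101, 109, 113, 121, 129, 140, 150, 166, 173, 186, 196, 203, 209, 216]

Fragment lengths:
  [0,9): 9 bp
  [9,15): 6 bp
  [15,23): 8 bp
  [23,29): 6 bp
  [29,45): 16 bp
  [45,55): 10 bp
  [55,65): 10 bp
  [65,79): 14 bp
  [79,90): 11 bp
  [90,94): 4 bp
  [94,101): 7 bp
  [101,109): 8 bp
  [109,113): 4 bp
  [113,121): 8 bp
  [121,129): 8 bp
  [129,140): 11 bp
  [140,150): 10 bp
  [150,166): 16 bp
  [166,173): 7 bp
  [173,186): 13 bp
  [186,196): 10 bp
  [196,203): 7 bp
  [203,209): 6 bp
  [209,216): 7 bp
  [216,219): 3 bp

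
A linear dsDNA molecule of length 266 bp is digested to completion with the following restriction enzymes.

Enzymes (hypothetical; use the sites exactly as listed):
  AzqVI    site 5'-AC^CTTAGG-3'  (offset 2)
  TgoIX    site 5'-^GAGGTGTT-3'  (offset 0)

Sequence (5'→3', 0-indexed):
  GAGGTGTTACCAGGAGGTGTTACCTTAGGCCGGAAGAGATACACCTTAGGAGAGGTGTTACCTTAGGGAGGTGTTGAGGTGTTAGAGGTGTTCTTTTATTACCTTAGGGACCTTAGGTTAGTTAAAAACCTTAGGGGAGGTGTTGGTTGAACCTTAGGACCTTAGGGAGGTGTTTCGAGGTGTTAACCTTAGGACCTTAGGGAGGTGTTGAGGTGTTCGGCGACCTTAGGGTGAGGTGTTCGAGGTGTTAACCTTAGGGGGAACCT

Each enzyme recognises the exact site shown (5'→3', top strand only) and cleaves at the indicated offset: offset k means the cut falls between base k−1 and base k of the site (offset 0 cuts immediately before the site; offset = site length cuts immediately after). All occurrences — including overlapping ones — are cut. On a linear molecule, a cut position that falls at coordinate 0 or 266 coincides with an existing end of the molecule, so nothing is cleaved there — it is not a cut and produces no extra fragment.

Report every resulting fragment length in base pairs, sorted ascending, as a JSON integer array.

Site scan:
  AzqVI ACCTTAGG/2: at [21, 42, 59, 100, 109, 127, 150, 158, 185, 193, 222, 250] ⇒ [23, 44, 61, 102, 111, 129, 152, 160, 187, 195, 224, 252]
  TgoIX GAGGTGTT/0: at [0, 13, 51, 67, 75, 84, 136, 166, 176, 201, 209, 232, 241] ⇒ [13, 51, 67, 75, 84, 136, 166, 176, 201, 209, 232, 241] (position 0 is a terminus of the linear molecule — no cut)

Pooled cuts: [13, 23, 44, 51, 61, 67, 75, 84, 102, 111, 129, 136, 152, 160, 166, 176, 187, 195, 201, 209, 224, 232, 241, 252]

Fragments:
  [0,13): 13 bp
  [13,23): 10 bp
  [23,44): 21 bp
  [44,51): 7 bp
  [51,61): 10 bp
  [61,67): 6 bp
  [67,75): 8 bp
  [75,84): 9 bp
  [84,102): 18 bp
  [102,111): 9 bp
  [111,129): 18 bp
  [129,136): 7 bp
  [136,152): 16 bp
  [152,160): 8 bp
  [160,166): 6 bp
  [166,176): 10 bp
  [176,187): 11 bp
  [187,195): 8 bp
  [195,201): 6 bp
  [201,209): 8 bp
  [209,224): 15 bp
  [224,232): 8 bp
  [232,241): 9 bp
  [241,252): 11 bp
  [252,266): 14 bp

[6,6,6,7,7,8,8,8,8,8,9,9,9,10,10,10,11,11,13,14,15,16,18,18,21]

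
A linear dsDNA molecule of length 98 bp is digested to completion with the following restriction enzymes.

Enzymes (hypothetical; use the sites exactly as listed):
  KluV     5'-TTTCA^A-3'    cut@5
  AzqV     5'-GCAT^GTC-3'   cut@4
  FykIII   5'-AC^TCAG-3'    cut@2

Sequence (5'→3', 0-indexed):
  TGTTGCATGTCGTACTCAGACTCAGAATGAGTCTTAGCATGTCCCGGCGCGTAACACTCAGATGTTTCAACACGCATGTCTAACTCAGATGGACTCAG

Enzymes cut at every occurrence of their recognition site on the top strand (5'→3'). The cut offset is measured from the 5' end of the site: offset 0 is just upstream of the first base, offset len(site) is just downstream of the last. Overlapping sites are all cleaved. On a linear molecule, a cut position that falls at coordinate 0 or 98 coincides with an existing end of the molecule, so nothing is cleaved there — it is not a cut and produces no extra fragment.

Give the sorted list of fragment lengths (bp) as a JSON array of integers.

Scan for sites:
  KluV TTTCAA/5: at [64] ⇒ [69]
  AzqV GCATGTC/4: at [4, 36, 73] ⇒ [8, 40, 77]
  FykIII ACTCAG/2: at [13, 19, 55, 82, 92] ⇒ [15, 21, 57, 84, 94]

Pooled cuts: [8, 15, 21, 40, 57, 69, 77, 84, 94]

Fragment lengths:
  [0,8): 8 bp
  [8,15): 7 bp
  [15,21): 6 bp
  [21,40): 19 bp
  [40,57): 17 bp
  [57,69): 12 bp
  [69,77): 8 bp
  [77,84): 7 bp
  [84,94): 10 bp
  [94,98): 4 bp

[4,6,7,7,8,8,10,12,17,19]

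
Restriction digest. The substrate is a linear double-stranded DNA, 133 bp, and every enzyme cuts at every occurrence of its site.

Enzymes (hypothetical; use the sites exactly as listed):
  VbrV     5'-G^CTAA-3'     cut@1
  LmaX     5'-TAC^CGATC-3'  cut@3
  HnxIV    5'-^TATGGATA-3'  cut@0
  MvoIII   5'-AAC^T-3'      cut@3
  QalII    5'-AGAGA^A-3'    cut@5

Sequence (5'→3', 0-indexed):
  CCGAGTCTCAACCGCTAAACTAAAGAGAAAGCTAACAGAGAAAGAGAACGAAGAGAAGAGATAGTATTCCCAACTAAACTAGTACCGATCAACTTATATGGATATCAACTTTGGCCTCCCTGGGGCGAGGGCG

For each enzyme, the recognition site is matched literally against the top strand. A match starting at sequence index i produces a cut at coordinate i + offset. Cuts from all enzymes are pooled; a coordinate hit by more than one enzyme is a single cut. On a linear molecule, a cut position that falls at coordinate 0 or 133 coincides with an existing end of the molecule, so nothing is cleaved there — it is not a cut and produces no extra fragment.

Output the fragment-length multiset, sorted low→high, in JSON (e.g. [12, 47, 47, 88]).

Per-enzyme occurrences:
  VbrV (GCTAA, off=1): starts [13, 30] → cuts [14, 31]
  LmaX (TACCGATC, off=3): starts [82] → cuts [85]
  HnxIV (TATGGATA, off=0): starts [96] → cuts [96]
  MvoIII (AACT, off=3): starts [17, 71, 76, 90, 106] → cuts [20, 74, 79, 93, 109]
  QalII (AGAGAA, off=5): starts [23, 36, 42, 51] → cuts [28, 41, 47, 56]

Pooled cuts: [14, 20, 28, 31, 41, 47, 56, 74, 79, 85, 93, 96, 109]

Fragment lengths:
  [0,14): 14 bp
  [14,20): 6 bp
  [20,28): 8 bp
  [28,31): 3 bp
  [31,41): 10 bp
  [41,47): 6 bp
  [47,56): 9 bp
  [56,74): 18 bp
  [74,79): 5 bp
  [79,85): 6 bp
  [85,93): 8 bp
  [93,96): 3 bp
  [96,109): 13 bp
  [109,133): 24 bp

[3,3,5,6,6,6,8,8,9,10,13,14,18,24]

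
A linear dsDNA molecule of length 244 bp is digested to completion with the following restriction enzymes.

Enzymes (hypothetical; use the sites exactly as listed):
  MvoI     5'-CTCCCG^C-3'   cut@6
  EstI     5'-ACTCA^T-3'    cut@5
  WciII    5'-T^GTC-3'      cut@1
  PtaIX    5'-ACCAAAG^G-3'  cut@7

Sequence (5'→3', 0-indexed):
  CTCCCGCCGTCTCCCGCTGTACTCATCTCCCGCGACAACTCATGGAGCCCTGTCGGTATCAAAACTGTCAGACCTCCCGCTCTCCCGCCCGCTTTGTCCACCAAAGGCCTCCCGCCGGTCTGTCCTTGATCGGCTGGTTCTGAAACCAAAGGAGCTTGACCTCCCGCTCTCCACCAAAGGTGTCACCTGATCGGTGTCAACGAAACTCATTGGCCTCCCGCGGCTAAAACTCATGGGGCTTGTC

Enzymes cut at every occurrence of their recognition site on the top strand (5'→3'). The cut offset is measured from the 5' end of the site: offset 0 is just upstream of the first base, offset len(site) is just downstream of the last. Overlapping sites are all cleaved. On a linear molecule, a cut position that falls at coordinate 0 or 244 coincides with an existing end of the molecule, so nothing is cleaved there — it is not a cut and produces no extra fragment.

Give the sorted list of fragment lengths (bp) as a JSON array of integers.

Per-enzyme occurrences:
  MvoI (CTCCCGC, off=6): starts [0, 10, 26, 73, 81, 108, 160, 214] → cuts [6, 16, 32, 79, 87, 114, 166, 220]
  EstI (ACTCAT, off=5): starts [20, 37, 204, 228] → cuts [25, 42, 209, 233]
  WciII (TGTC, off=1): starts [50, 65, 94, 120, 180, 194, 240] → cuts [51, 66, 95, 121, 181, 195, 241]
  PtaIX (ACCAAAGG, off=7): starts [99, 144, 172] → cuts [106, 151, 179]

Pooled cuts: [6, 16, 25, 32, 42, 51, 66, 79, 87, 95, 106, 114, 121, 151, 166, 179, 181, 195, 209, 220, 233, 241]

Fragment lengths:
  [0,6): 6 bp
  [6,16): 10 bp
  [16,25): 9 bp
  [25,32): 7 bp
  [32,42): 10 bp
  [42,51): 9 bp
  [51,66): 15 bp
  [66,79): 13 bp
  [79,87): 8 bp
  [87,95): 8 bp
  [95,106): 11 bp
  [106,114): 8 bp
  [114,121): 7 bp
  [121,151): 30 bp
  [151,166): 15 bp
  [166,179): 13 bp
  [179,181): 2 bp
  [181,195): 14 bp
  [195,209): 14 bp
  [209,220): 11 bp
  [220,233): 13 bp
  [233,241): 8 bp
  [241,244): 3 bp

[2,3,6,7,7,8,8,8,8,9,9,10,10,11,11,13,13,13,14,14,15,15,30]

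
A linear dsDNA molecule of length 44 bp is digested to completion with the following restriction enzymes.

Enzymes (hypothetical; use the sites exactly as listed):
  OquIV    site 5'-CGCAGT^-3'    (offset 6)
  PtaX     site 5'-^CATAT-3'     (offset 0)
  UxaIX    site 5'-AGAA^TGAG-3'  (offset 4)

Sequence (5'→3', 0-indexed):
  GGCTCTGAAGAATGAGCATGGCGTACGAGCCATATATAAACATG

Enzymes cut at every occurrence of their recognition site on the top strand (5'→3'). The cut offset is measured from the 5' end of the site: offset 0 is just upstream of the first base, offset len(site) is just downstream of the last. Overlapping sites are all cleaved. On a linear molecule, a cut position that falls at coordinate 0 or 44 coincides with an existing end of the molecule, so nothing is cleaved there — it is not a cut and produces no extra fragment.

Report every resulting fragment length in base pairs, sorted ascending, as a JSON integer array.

[12,14,18]

Scan for sites:
  OquIV (CGCAGT, off=6): no sites
  PtaX (CATAT, off=0): starts [30] → cuts [30]
  UxaIX (AGAATGAG, off=4): starts [8] → cuts [12]

Pooled cuts: [12, 30]

Fragments:
  [0,12): 12 bp
  [12,30): 18 bp
  [30,44): 14 bp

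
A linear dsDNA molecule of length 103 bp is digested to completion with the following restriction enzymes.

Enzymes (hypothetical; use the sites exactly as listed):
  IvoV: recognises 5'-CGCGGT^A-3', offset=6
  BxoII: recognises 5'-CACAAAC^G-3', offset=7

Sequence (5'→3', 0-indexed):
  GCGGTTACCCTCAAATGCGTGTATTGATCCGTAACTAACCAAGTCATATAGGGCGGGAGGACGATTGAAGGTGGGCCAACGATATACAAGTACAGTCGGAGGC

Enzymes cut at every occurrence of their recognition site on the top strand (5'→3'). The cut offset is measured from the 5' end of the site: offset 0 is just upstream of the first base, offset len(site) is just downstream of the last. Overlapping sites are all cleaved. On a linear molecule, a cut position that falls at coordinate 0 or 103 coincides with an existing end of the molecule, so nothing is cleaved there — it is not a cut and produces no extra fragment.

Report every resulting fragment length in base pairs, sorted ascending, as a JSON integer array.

[103]

Scan for sites:
  IvoV (CGCGGTA, off=6): no sites
  BxoII (CACAAACG, off=7): no sites

All cut coordinates (distinct, sorted): ∅

Fragments:
  no cuts → one linear fragment of 103 bp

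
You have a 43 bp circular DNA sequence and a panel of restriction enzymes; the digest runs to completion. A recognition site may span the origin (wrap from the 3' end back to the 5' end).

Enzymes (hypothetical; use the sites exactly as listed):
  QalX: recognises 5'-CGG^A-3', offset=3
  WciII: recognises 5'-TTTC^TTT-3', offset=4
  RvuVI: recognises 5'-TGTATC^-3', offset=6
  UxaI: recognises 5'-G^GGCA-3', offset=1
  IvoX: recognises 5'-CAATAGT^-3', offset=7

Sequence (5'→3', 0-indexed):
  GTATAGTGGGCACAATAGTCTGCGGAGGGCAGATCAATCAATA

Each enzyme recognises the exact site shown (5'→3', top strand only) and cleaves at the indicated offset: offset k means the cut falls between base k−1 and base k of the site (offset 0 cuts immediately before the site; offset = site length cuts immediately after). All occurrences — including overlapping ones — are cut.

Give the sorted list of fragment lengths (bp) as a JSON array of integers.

Per-enzyme occurrences:
  QalX (CGGA, off=3): starts [22] → cuts [25]
  WciII (TTTCTTT, off=4): no sites
  RvuVI (TGTATC, off=6): no sites
  UxaI (GGGCA, off=1): starts [7, 26] → cuts [8, 27]
  IvoX (CAATAGT, off=7): starts [12, 38] → cuts [2, 19]

Pooled cuts: [2, 8, 19, 25, 27]

Fragments:
  2→8: 6 bp
  8→19: 11 bp
  19→25: 6 bp
  25→27: 2 bp
  27→2 (wrap): 43-27+2 = 18 bp

[2,6,6,11,18]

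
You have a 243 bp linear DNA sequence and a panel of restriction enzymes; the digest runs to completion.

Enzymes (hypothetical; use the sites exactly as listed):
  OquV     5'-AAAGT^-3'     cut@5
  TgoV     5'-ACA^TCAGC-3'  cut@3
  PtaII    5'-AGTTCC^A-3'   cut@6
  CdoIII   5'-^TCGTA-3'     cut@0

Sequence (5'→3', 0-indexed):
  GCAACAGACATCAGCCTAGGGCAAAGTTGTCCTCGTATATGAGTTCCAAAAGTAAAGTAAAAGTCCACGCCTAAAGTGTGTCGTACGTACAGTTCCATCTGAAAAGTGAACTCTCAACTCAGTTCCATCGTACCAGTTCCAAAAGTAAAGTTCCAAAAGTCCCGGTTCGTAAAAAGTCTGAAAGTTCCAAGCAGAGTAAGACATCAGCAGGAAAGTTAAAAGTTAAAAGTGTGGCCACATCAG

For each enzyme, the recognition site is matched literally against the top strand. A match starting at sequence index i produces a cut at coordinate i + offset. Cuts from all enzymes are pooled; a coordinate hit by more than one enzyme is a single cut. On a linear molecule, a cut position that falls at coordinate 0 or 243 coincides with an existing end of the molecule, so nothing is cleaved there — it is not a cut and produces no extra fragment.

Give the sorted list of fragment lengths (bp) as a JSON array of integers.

[1,3,3,3,5,5,5,6,6,6,6,6,7,7,8,10,11,11,13,13,13,13,15,15,16,17,19]

Site scan:
  OquV AAAGT/5: at [22, 48, 53, 59, 72, 102, 141, 146, 155, 172, 180, 211, 218, 225] ⇒ [27, 53, 58, 64, 77, 107, 146, 151, 160, 177, 185, 216, 223, 230]
  TgoV ACATCAGC/3: at [7, 200] ⇒ [10, 203]
  PtaII AGTTCCA/6: at [41, 90, 120, 134, 148, 182] ⇒ [47, 96, 126, 140, 154, 188]
  CdoIII TCGTA/0: at [32, 80, 127, 166] ⇒ [32, 80, 127, 166]

Pooled cuts: [10, 27, 32, 47, 53, 58, 64, 77, 80, 96, 107, 126, 127, 140, 146, 151, 154, 160, 166, 177, 185, 188, 203, 216, 223, 230]

Fragment lengths:
  [0,10): 10 bp
  [10,27): 17 bp
  [27,32): 5 bp
  [32,47): 15 bp
  [47,53): 6 bp
  [53,58): 5 bp
  [58,64): 6 bp
  [64,77): 13 bp
  [77,80): 3 bp
  [80,96): 16 bp
  [96,107): 11 bp
  [107,126): 19 bp
  [126,127): 1 bp
  [127,140): 13 bp
  [140,146): 6 bp
  [146,151): 5 bp
  [151,154): 3 bp
  [154,160): 6 bp
  [160,166): 6 bp
  [166,177): 11 bp
  [177,185): 8 bp
  [185,188): 3 bp
  [188,203): 15 bp
  [203,216): 13 bp
  [216,223): 7 bp
  [223,230): 7 bp
  [230,243): 13 bp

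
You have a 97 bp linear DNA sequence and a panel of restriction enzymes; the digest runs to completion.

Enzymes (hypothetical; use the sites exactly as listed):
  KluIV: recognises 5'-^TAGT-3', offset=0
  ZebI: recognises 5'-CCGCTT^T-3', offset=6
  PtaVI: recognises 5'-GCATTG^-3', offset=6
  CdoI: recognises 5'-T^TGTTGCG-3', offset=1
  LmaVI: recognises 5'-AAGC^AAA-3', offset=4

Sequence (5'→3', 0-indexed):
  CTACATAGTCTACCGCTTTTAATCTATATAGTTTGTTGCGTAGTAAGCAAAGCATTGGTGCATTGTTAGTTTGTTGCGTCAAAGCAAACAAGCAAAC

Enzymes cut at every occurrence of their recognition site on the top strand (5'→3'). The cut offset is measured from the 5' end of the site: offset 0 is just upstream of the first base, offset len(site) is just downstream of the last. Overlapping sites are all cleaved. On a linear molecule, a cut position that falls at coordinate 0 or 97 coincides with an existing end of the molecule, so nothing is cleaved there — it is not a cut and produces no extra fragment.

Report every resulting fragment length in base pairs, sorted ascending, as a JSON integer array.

Site scan:
  KluIV (TAGT, off=0): starts [5, 28, 40, 66] → cuts [5, 28, 40, 66]
  ZebI (CCGCTTT, off=6): starts [12] → cuts [18]
  PtaVI (GCATTG, off=6): starts [51, 59] → cuts [57, 65]
  CdoI (TTGTTGCG, off=1): starts [32, 70] → cuts [33, 71]
  LmaVI (AAGCAAA, off=4): starts [44, 81, 89] → cuts [48, 85, 93]

All cut coordinates (distinct, sorted): [5, 18, 28, 33, 40, 48, 57, 65, 66, 71, 85, 93]

Fragment lengths:
  [0,5): 5 bp
  [5,18): 13 bp
  [18,28): 10 bp
  [28,33): 5 bp
  [33,40): 7 bp
  [40,48): 8 bp
  [48,57): 9 bp
  [57,65): 8 bp
  [65,66): 1 bp
  [66,71): 5 bp
  [71,85): 14 bp
  [85,93): 8 bp
  [93,97): 4 bp

[1,4,5,5,5,7,8,8,8,9,10,13,14]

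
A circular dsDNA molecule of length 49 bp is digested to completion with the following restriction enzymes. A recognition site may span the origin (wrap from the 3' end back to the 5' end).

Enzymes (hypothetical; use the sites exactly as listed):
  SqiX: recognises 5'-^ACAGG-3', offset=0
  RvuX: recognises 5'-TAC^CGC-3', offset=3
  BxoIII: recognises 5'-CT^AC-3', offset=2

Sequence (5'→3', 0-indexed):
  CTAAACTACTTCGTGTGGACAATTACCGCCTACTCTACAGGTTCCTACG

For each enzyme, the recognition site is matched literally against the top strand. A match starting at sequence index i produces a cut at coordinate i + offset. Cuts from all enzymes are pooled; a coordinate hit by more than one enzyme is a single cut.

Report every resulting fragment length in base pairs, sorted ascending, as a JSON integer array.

Per-enzyme occurrences:
  SqiX (ACAGG, off=0): starts [36] → cuts [36]
  RvuX (TACCGC, off=3): starts [23] → cuts [26]
  BxoIII (CTAC, off=2): starts [5, 29, 34, 44] → cuts [7, 31, 36, 46]

All cut coordinates (distinct, sorted): [7, 26, 31, 36, 46]

Fragment lengths:
  7→26: 19 bp
  26→31: 5 bp
  31→36: 5 bp
  36→46: 10 bp
  46→7 (wrap): 49-46+7 = 10 bp

[5,5,10,10,19]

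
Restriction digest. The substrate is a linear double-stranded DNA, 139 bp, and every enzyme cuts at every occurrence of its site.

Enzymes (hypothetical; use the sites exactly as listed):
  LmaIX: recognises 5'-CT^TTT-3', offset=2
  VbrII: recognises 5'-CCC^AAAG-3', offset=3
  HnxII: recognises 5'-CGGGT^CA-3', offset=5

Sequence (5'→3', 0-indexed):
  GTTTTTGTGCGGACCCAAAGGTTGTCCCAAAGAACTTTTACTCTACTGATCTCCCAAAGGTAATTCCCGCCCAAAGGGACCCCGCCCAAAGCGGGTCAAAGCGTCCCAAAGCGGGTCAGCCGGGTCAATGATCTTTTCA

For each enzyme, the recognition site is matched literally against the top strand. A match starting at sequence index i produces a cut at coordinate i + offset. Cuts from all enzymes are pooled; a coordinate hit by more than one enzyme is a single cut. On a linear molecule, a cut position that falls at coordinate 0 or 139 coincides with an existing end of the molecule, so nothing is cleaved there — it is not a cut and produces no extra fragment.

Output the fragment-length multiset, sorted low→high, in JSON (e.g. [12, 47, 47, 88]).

[5,8,9,9,9,9,11,12,15,16,17,19]

Scan for sites:
  LmaIX CTTTT/2: at [34, 132] ⇒ [36, 134]
  VbrII CCCAAAG/3: at [13, 25, 52, 69, 84, 104] ⇒ [16, 28, 55, 72, 87, 107]
  HnxII CGGGTCA/5: at [91, 111, 120] ⇒ [96, 116, 125]

All cut coordinates (distinct, sorted): [16, 28, 36, 55, 72, 87, 96, 107, 116, 125, 134]

Fragments:
  [0,16): 16 bp
  [16,28): 12 bp
  [28,36): 8 bp
  [36,55): 19 bp
  [55,72): 17 bp
  [72,87): 15 bp
  [87,96): 9 bp
  [96,107): 11 bp
  [107,116): 9 bp
  [116,125): 9 bp
  [125,134): 9 bp
  [134,139): 5 bp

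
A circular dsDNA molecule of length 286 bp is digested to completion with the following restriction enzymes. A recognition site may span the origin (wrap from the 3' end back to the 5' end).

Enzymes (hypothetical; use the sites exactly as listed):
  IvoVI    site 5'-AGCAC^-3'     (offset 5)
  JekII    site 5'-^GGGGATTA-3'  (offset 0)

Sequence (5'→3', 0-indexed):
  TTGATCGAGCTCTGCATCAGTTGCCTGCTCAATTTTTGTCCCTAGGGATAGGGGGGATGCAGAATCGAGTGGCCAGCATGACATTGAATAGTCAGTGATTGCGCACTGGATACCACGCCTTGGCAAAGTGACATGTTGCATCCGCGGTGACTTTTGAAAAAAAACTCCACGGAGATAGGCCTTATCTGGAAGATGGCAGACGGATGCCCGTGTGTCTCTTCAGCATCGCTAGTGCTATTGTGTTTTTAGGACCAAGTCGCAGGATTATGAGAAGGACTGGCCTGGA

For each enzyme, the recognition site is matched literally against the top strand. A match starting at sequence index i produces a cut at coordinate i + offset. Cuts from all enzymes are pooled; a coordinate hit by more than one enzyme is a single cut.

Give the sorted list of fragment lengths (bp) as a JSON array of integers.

[286]

Site scan:
  IvoVI (AGCAC, off=5): no sites
  JekII (GGGGATTA, off=0): no sites

Pooled cuts: ∅

Fragment lengths:
  no cuts → one circular fragment of 286 bp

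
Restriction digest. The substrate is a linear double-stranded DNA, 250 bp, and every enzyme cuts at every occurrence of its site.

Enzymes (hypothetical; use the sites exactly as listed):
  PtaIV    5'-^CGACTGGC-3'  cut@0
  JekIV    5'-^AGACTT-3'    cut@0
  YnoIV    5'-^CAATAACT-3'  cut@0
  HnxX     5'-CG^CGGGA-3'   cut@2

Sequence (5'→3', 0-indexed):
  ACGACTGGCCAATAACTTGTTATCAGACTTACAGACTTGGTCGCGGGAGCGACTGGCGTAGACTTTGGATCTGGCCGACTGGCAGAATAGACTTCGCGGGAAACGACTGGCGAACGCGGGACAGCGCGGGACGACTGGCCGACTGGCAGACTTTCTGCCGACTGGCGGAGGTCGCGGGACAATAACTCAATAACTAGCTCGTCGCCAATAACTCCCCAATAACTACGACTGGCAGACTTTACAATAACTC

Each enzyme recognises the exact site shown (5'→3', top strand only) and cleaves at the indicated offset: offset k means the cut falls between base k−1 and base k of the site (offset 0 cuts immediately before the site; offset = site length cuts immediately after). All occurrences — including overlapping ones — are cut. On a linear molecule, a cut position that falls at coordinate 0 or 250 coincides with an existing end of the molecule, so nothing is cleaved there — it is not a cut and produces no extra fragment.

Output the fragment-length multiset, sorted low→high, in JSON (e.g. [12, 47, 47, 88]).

[1,5,5,6,7,8,8,8,8,8,8,8,8,9,9,10,10,11,11,11,13,13,15,16,16,18]

Site scan:
  PtaIV (CGACTGGC, off=0): starts [1, 49, 75, 103, 131, 139, 158, 225] → cuts [1, 49, 75, 103, 131, 139, 158, 225]
  JekIV (AGACTT, off=0): starts [24, 32, 59, 88, 147, 233] → cuts [24, 32, 59, 88, 147, 233]
  YnoIV (CAATAACT, off=0): starts [9, 179, 187, 205, 216, 241] → cuts [9, 179, 187, 205, 216, 241]
  HnxX (CGCGGGA, off=2): starts [41, 94, 114, 124, 172] → cuts [43, 96, 116, 126, 174]

All cut coordinates (distinct, sorted): [1, 9, 24, 32, 43, 49, 59, 75, 88, 96, 103, 116, 126, 131, 139, 147, 158, 174, 179, 187, 205, 216, 225, 233, 241]

Fragments:
  [0,1): 1 bp
  [1,9): 8 bp
  [9,24): 15 bp
  [24,32): 8 bp
  [32,43): 11 bp
  [43,49): 6 bp
  [49,59): 10 bp
  [59,75): 16 bp
  [75,88): 13 bp
  [88,96): 8 bp
  [96,103): 7 bp
  [103,116): 13 bp
  [116,126): 10 bp
  [126,131): 5 bp
  [131,139): 8 bp
  [139,147): 8 bp
  [147,158): 11 bp
  [158,174): 16 bp
  [174,179): 5 bp
  [179,187): 8 bp
  [187,205): 18 bp
  [205,216): 11 bp
  [216,225): 9 bp
  [225,233): 8 bp
  [233,241): 8 bp
  [241,250): 9 bp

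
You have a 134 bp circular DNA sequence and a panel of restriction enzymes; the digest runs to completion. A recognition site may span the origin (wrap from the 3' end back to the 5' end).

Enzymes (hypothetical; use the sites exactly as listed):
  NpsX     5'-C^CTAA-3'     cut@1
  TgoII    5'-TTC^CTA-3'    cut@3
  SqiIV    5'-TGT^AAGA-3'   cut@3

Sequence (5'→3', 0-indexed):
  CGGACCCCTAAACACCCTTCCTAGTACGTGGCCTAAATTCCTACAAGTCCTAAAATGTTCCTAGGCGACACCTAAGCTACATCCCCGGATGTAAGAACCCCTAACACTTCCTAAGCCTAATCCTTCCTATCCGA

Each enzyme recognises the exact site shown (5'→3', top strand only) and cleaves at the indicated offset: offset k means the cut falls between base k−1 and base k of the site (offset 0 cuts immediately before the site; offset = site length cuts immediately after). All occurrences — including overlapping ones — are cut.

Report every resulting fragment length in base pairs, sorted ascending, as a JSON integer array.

[6,8,8,9,10,10,11,11,12,13,15,21]

Scan for sites:
  NpsX CCTAA/1: at [6, 31, 48, 70, 99, 109, 115] ⇒ [7, 32, 49, 71, 100, 110, 116]
  TgoII TTCCTA/3: at [17, 37, 57, 107, 123] ⇒ [20, 40, 60, 110, 126]
  SqiIV TGTAAGA/3: at [89] ⇒ [92]

All cut coordinates (distinct, sorted): [7, 20, 32, 40, 49, 60, 71, 92, 100, 110, 116, 126]

Fragments:
  7→20: 13 bp
  20→32: 12 bp
  32→40: 8 bp
  40→49: 9 bp
  49→60: 11 bp
  60→71: 11 bp
  71→92: 21 bp
  92→100: 8 bp
  100→110: 10 bp
  110→116: 6 bp
  116→126: 10 bp
  126→7 (wrap): 134-126+7 = 15 bp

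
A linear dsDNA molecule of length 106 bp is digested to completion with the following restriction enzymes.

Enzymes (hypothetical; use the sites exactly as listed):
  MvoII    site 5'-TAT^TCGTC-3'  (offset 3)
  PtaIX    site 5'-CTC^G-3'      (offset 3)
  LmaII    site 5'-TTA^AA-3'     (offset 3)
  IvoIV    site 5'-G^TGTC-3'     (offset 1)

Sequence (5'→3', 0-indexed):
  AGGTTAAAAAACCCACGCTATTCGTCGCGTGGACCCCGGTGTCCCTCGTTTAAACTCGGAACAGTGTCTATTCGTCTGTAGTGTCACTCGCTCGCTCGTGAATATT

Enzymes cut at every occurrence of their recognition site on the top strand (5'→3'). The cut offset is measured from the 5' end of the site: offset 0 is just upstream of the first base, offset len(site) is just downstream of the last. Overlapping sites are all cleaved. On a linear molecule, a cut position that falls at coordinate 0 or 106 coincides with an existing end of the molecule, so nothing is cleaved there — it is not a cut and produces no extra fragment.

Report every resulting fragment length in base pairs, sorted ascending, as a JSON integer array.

Site scan:
  MvoII TATTCGTC/3: at [18, 68] ⇒ [21, 71]
  PtaIX CTCG/3: at [44, 54, 86, 90, 94] ⇒ [47, 57, 89, 93, 97]
  LmaII TTAAA/3: at [3, 49] ⇒ [6, 52]
  IvoIV GTGTC/1: at [38, 63, 80] ⇒ [39, 64, 81]

Pooled cuts: [6, 21, 39, 47, 52, 57, 64, 71, 81, 89, 93, 97]

Fragments:
  [0,6): 6 bp
  [6,21): 15 bp
  [21,39): 18 bp
  [39,47): 8 bp
  [47,52): 5 bp
  [52,57): 5 bp
  [57,64): 7 bp
  [64,71): 7 bp
  [71,81): 10 bp
  [81,89): 8 bp
  [89,93): 4 bp
  [93,97): 4 bp
  [97,106): 9 bp

[4,4,5,5,6,7,7,8,8,9,10,15,18]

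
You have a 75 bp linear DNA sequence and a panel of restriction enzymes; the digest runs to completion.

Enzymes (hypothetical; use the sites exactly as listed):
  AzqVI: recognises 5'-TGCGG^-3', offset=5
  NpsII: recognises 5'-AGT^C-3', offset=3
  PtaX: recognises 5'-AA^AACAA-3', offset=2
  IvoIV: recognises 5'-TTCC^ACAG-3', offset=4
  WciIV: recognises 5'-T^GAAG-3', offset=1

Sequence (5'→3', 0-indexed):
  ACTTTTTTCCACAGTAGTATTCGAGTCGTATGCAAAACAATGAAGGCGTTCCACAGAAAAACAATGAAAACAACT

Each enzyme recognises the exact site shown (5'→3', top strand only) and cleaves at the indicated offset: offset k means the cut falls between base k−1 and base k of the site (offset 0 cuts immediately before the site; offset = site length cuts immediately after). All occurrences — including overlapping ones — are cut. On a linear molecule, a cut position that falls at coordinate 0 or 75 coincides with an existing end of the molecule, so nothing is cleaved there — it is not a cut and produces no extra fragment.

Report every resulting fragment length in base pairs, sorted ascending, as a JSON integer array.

Scan for sites:
  AzqVI (TGCGG, off=5): no sites
  NpsII AGTC/3: at [23] ⇒ [26]
  PtaX AAAACAA/2: at [33, 57, 66] ⇒ [35, 59, 68]
  IvoIV TTCCACAG/4: at [6, 48] ⇒ [10, 52]
  WciIV TGAAG/1: at [40] ⇒ [41]

All cut coordinates (distinct, sorted): [10, 26, 35, 41, 52, 59, 68]

Fragment lengths:
  [0,10): 10 bp
  [10,26): 16 bp
  [26,35): 9 bp
  [35,41): 6 bp
  [41,52): 11 bp
  [52,59): 7 bp
  [59,68): 9 bp
  [68,75): 7 bp

[6,7,7,9,9,10,11,16]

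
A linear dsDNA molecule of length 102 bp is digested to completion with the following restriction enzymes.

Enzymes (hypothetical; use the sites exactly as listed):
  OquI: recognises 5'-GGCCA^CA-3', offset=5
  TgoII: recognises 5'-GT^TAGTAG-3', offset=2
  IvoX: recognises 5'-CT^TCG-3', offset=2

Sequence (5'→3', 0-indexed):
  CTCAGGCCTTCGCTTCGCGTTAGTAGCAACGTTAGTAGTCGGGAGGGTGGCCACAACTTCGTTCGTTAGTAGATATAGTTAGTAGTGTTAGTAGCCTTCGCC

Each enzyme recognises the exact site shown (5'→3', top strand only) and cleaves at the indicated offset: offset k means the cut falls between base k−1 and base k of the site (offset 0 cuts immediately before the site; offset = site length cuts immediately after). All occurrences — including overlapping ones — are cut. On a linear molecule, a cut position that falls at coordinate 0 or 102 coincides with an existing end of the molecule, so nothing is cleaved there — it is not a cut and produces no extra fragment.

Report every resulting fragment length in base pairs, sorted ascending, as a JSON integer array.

[5,5,5,6,8,9,9,9,12,13,21]

Per-enzyme occurrences:
  OquI (GGCCACA, off=5): starts [48] → cuts [53]
  TgoII (GTTAGTAG, off=2): starts [18, 30, 64, 77, 86] → cuts [20, 32, 66, 79, 88]
  IvoX (CTTCG, off=2): starts [7, 12, 56, 95] → cuts [9, 14, 58, 97]

Pooled cuts: [9, 14, 20, 32, 53, 58, 66, 79, 88, 97]

Fragment lengths:
  [0,9): 9 bp
  [9,14): 5 bp
  [14,20): 6 bp
  [20,32): 12 bp
  [32,53): 21 bp
  [53,58): 5 bp
  [58,66): 8 bp
  [66,79): 13 bp
  [79,88): 9 bp
  [88,97): 9 bp
  [97,102): 5 bp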